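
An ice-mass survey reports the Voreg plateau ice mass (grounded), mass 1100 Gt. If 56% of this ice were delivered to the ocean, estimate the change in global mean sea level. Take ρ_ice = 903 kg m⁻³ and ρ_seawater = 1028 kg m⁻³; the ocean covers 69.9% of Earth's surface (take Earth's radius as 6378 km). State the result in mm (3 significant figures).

≈ 1.68 mm

Voreg: 0.56 × 1100 Gt = 6.160×10^14 kg; dividing by ρ_w = 1028 kg m⁻³ gives 5.992×10^11 m³ of water.
Spread over 3.57×10^14 m² of ocean, Δh = 5.992×10^11 / 3.57×10^14 = 1.68×10^-3 m = 1.68 mm.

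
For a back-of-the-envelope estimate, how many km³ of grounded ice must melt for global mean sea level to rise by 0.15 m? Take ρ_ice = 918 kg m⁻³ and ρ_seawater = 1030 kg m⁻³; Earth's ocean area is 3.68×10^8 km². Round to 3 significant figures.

Required water volume = Δh × A = 0.15 m × 3.68×10^14 m² = 5.520×10^13 m³ = 5.520×10^4 km³.
Ice volume = water volume × ρ_w/ρ_ice = 5.520×10^4 × 1030/918 = 6.19×10^4 km³.

≈ 6.19×10^4 km³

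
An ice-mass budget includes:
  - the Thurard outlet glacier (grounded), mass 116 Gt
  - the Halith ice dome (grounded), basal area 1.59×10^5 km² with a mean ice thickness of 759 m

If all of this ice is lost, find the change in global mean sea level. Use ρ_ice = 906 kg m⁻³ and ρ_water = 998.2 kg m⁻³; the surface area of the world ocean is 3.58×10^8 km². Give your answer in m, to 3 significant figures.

≈ 0.306 m

Thurard: 116 Gt = 1.160×10^14 kg; dividing by ρ_w = 998.2 kg m⁻³ gives 1.162×10^11 m³ of water.
Halith: ice volume = 1.59×10^5 km² × 759 m = 1.207×10^5 km³; 1.207×10^5 × (906/998.2) = 1.095×10^5 km³ of water.
Total added water ≈ 1.097×10^14 m³ over 3.58×10^14 m² → Δh = 0.306 m.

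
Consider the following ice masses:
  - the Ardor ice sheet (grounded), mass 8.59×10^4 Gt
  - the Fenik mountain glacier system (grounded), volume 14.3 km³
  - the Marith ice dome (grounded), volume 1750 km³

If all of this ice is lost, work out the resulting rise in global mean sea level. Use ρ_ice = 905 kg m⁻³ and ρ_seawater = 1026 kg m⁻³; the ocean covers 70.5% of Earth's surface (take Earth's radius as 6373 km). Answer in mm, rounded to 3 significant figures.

Ardor: 8.59×10^4 Gt = 8.590×10^16 kg; dividing by ρ_w = 1026 kg m⁻³ gives 8.372×10^13 m³ of water.
Fenik: 14.3 km³ × (905/1026) = 12.61 km³ of water.
Marith: 1750 km³ × (905/1026) = 1544 km³ of water.
Total added water ≈ 8.528×10^13 m³ over 3.60×10^14 m² → Δh = 0.237 m = 237 mm.

≈ 237 mm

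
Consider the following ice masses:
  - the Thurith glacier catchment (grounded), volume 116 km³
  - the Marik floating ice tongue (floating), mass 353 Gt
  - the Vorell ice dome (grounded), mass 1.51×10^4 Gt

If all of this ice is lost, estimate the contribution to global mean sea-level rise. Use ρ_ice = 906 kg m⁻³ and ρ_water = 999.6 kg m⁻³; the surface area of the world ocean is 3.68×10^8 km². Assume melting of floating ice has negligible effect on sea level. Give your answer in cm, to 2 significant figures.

≈ 4.1 cm

Thurith: 116 km³ × (906/999.6) = 105.1 km³ of water.
The Marik floating ice tongue is floating and already displaces its own weight of water, so its melt adds essentially nothing to sea level.
Vorell: 1.51×10^4 Gt = 1.510×10^16 kg; dividing by ρ_w = 999.6 kg m⁻³ gives 1.511×10^13 m³ of water.
Total added water ≈ 1.521×10^13 m³ over 3.68×10^14 m² → Δh = 0.0413 m = 4.1 cm.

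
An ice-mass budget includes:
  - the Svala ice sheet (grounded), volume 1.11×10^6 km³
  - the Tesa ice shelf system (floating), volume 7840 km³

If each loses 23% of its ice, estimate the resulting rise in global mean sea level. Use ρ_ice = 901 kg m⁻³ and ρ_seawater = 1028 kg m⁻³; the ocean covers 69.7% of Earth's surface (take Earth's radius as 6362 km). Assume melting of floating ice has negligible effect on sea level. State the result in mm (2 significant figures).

Svala: 0.23 × 1.11×10^6 km³ × (901/1028) = 2.238×10^5 km³ of water.
The Tesa ice shelf system is floating and already displaces its own weight of water, so its melt adds essentially nothing to sea level.
Total added water ≈ 2.238×10^14 m³ over 3.55×10^14 m² → Δh = 0.631 m = 630 mm.

≈ 630 mm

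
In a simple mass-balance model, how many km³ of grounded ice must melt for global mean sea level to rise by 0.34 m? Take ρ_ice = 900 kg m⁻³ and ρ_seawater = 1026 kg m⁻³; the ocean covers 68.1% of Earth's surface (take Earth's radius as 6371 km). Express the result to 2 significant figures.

≈ 1.3×10^5 km³

Required water volume = Δh × A = 0.34 m × 3.47×10^14 m² = 1.181×10^14 m³ = 1.181×10^5 km³.
Ice volume = water volume × ρ_w/ρ_ice = 1.181×10^5 × 1026/900 = 1.3×10^5 km³.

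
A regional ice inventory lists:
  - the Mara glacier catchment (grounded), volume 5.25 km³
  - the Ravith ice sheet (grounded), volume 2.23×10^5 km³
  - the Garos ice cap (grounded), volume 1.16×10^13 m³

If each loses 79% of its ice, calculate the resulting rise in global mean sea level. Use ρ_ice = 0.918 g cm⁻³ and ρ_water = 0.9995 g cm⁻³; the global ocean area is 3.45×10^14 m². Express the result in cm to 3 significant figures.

Mara: 0.79 × 5.25 km³ × (918/999.5) = 3.809 km³ of water.
Ravith: 0.79 × 2.23×10^5 km³ × (918/999.5) = 1.618×10^5 km³ of water.
Garos: 0.79 × 1.16×10^13 m³ × (918/999.5) = 8.417×10^12 m³ of water.
Total added water ≈ 1.702×10^14 m³ over 3.45×10^14 m² → Δh = 0.493 m = 49.3 cm.

≈ 49.3 cm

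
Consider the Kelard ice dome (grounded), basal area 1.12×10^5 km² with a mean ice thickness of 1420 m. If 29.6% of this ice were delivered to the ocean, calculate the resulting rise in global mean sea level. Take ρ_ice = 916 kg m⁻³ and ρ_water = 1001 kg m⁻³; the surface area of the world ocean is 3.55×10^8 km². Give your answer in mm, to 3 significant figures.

≈ 121 mm

Kelard: ice volume = 1.12×10^5 km² × 1420 m = 1.590×10^5 km³; 0.296 × 1.590×10^5 × (916/1001) = 4.308×10^4 km³ of water.
Spread over 3.55×10^14 m² of ocean, Δh = 4.308×10^13 / 3.55×10^14 = 0.121 m = 121 mm.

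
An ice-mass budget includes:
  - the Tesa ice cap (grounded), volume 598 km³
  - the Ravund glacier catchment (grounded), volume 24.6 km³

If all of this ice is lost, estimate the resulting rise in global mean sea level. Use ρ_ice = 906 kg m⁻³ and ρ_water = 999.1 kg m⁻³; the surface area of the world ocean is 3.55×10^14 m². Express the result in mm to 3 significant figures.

Tesa: 598 km³ × (906/999.1) = 542.3 km³ of water.
Ravund: 24.6 km³ × (906/999.1) = 22.31 km³ of water.
Total added water ≈ 5.646×10^11 m³ over 3.55×10^14 m² → Δh = 1.59×10^-3 m = 1.59 mm.

≈ 1.59 mm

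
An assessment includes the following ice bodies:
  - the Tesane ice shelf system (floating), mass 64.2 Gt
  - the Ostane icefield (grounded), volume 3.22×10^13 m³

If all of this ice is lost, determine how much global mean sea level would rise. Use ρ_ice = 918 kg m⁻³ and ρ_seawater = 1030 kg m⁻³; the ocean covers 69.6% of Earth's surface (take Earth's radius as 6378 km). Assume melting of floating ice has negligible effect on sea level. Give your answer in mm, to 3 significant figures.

≈ 80.7 mm

The Tesane ice shelf system is floating and already displaces its own weight of water, so its melt adds essentially nothing to sea level.
Ostane: 3.22×10^13 m³ × (918/1030) = 2.870×10^13 m³ of water.
Total added water ≈ 2.870×10^13 m³ over 3.56×10^14 m² → Δh = 0.0807 m = 80.7 mm.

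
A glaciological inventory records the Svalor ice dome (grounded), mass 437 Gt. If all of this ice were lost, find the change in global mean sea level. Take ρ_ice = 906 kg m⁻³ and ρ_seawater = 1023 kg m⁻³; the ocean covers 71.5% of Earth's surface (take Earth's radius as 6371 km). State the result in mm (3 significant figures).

Svalor: 437 Gt = 4.370×10^14 kg; dividing by ρ_w = 1023 kg m⁻³ gives 4.272×10^11 m³ of water.
Spread over 3.65×10^14 m² of ocean, Δh = 4.272×10^11 / 3.65×10^14 = 1.17×10^-3 m = 1.17 mm.

≈ 1.17 mm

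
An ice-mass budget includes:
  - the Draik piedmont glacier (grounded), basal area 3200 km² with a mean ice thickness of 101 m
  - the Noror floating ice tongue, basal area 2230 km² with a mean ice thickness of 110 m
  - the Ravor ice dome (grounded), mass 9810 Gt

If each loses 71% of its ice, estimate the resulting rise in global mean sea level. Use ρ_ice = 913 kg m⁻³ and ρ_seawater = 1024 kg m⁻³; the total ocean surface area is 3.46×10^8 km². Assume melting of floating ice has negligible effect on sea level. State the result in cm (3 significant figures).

≈ 2.02 cm

Draik: ice volume = 3200 km² × 101 m = 323.2 km³; 0.71 × 323.2 × (913/1024) = 204.6 km³ of water.
The Noror floating ice tongue is floating and already displaces its own weight of water, so its melt adds essentially nothing to sea level.
Ravor: 0.71 × 9810 Gt = 6.965×10^15 kg; dividing by ρ_w = 1024 kg m⁻³ gives 6.802×10^12 m³ of water.
Total added water ≈ 7.006×10^12 m³ over 3.46×10^14 m² → Δh = 0.0202 m = 2.02 cm.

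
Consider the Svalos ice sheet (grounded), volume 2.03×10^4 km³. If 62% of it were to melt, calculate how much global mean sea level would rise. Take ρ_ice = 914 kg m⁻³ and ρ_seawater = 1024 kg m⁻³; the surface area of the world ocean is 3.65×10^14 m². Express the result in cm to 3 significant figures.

≈ 3.08 cm

Svalos: 0.62 × 2.03×10^4 km³ × (914/1024) = 1.123×10^4 km³ of water.
Spread over 3.65×10^14 m² of ocean, Δh = 1.123×10^13 / 3.65×10^14 = 0.0308 m = 3.08 cm.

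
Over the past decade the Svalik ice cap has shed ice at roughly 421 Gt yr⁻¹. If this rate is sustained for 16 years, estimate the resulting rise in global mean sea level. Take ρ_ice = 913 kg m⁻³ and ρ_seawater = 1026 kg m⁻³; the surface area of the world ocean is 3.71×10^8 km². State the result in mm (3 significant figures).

Total mass lost = 421 Gt/yr × 16 yr = 6736 Gt = 6.736×10^15 kg.
ρ_w = 1026 kg m⁻³, so water volume = 6.736×10^15 / 1026 = 6.565×10^12 m³.
Δh = 6.565×10^12 / 3.71×10^14 = 0.0177 m = 17.7 mm.

≈ 17.7 mm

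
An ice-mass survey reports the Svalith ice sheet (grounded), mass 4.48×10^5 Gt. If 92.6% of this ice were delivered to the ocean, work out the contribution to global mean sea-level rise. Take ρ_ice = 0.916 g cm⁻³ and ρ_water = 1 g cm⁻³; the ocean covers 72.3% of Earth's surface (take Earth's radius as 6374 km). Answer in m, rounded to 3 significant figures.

Svalith: 0.926 × 4.48×10^5 Gt = 4.148×10^17 kg; dividing by ρ_w = 1 g cm⁻³ = 1000 kg m⁻³ gives 4.148×10^14 m³ of water.
Spread over 3.69×10^14 m² of ocean, Δh = 4.148×10^14 / 3.69×10^14 = 1.12 m.

≈ 1.12 m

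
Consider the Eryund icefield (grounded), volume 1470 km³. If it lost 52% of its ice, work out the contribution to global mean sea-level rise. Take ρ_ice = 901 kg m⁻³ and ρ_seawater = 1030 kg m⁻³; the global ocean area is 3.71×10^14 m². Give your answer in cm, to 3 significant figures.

Eryund: 0.52 × 1470 km³ × (901/1030) = 668.7 km³ of water.
Spread over 3.71×10^14 m² of ocean, Δh = 6.687×10^11 / 3.71×10^14 = 1.80×10^-3 m = 0.180 cm.

≈ 0.180 cm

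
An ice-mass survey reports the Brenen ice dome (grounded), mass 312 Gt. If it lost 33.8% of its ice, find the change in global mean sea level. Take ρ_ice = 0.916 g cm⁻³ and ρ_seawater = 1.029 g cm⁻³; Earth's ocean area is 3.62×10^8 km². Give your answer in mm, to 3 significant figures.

Brenen: 0.338 × 312 Gt = 1.055×10^14 kg; dividing by ρ_w = 1.029 g cm⁻³ = 1029 kg m⁻³ gives 1.025×10^11 m³ of water.
Spread over 3.62×10^14 m² of ocean, Δh = 1.025×10^11 / 3.62×10^14 = 2.83×10^-4 m = 0.283 mm.

≈ 0.283 mm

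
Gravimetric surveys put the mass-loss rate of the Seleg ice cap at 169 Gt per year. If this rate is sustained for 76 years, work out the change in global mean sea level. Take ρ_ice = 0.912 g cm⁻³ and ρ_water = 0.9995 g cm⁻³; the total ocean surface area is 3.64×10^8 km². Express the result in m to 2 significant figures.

≈ 0.035 m

Total mass lost = 169 Gt/yr × 76 yr = 1.284×10^4 Gt = 1.284×10^16 kg.
ρ_w = 0.9995 g cm⁻³ = 999.5 kg m⁻³, so water volume = 1.284×10^16 / 999.5 = 1.285×10^13 m³.
Δh = 1.285×10^13 / 3.64×10^14 = 0.0353 m.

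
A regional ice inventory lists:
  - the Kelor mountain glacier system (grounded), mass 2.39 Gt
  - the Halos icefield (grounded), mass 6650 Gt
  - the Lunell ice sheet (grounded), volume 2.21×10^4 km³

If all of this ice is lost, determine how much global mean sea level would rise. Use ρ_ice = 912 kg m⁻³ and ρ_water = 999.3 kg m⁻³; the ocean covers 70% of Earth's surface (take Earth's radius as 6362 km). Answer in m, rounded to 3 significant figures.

≈ 0.0753 m

Kelor: 2.39 Gt = 2.390×10^12 kg; dividing by ρ_w = 999.3 kg m⁻³ gives 2.392×10^9 m³ of water.
Halos: 6650 Gt = 6.650×10^15 kg; dividing by ρ_w = 999.3 kg m⁻³ gives 6.655×10^12 m³ of water.
Lunell: 2.21×10^4 km³ × (912/999.3) = 2.017×10^4 km³ of water.
Total added water ≈ 2.683×10^13 m³ over 3.56×10^14 m² → Δh = 0.0753 m.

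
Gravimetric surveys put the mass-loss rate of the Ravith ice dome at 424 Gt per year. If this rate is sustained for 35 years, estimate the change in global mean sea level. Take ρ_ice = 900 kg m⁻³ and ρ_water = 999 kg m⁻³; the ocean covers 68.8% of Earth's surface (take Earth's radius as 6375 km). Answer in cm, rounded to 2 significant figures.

Total mass lost = 424 Gt/yr × 35 yr = 1.484×10^4 Gt = 1.484×10^16 kg.
ρ_w = 999 kg m⁻³, so water volume = 1.484×10^16 / 999 = 1.485×10^13 m³.
Δh = 1.485×10^13 / 3.51×10^14 = 0.0423 m = 4.2 cm.

≈ 4.2 cm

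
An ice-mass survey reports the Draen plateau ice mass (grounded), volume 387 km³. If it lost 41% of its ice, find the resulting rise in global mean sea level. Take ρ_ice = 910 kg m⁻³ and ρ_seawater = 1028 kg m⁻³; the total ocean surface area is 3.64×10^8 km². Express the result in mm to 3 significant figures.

Draen: 0.41 × 387 km³ × (910/1028) = 140.5 km³ of water.
Spread over 3.64×10^14 m² of ocean, Δh = 1.405×10^11 / 3.64×10^14 = 3.86×10^-4 m = 0.386 mm.

≈ 0.386 mm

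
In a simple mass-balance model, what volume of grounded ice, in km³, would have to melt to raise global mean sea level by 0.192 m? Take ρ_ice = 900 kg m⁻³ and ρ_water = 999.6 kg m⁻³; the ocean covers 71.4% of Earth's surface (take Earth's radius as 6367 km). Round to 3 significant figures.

Required water volume = Δh × A = 0.192 m × 3.64×10^14 m² = 6.984×10^13 m³ = 6.984×10^4 km³.
Ice volume = water volume × ρ_w/ρ_ice = 6.984×10^4 × 999.6/900 = 7.76×10^4 km³.

≈ 7.76×10^4 km³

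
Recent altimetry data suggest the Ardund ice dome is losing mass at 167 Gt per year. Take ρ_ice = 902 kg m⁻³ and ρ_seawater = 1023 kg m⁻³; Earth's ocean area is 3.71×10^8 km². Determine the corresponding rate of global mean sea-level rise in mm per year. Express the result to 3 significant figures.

≈ 0.440 mm/yr

ρ_w = 1023 kg m⁻³. Annual water volume added = 167 Gt / ρ_w = 1.670×10^14 kg / 1023 kg m⁻³ = 1.632×10^11 m³.
Δh per year = 1.632×10^11 / 3.71×10^14 = 4.40×10^-4 m = 0.440 mm.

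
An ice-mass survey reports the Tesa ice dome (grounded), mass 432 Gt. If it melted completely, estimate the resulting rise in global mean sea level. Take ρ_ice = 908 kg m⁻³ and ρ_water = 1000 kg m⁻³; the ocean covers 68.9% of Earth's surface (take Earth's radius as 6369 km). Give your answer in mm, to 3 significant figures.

≈ 1.23 mm

Tesa: 432 Gt = 4.320×10^14 kg; dividing by ρ_w = 1000 kg m⁻³ gives 4.320×10^11 m³ of water.
Spread over 3.51×10^14 m² of ocean, Δh = 4.320×10^11 / 3.51×10^14 = 1.23×10^-3 m = 1.23 mm.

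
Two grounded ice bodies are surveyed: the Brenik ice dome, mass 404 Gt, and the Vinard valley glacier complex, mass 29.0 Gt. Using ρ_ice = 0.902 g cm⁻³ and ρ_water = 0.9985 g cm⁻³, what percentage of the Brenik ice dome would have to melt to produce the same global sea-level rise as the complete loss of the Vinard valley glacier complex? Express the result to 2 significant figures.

≈ 7.2 %

Equal sea-level rise means equal mass of meltwater, i.e. equal mass of ice lost.
Ice mass of Vinard: 2.900×10^13 kg; ice mass of Brenik: 4.040×10^14 kg.
Fraction required = 2.900×10^13 / 4.040×10^14 = 0.0718 → 7.2 %.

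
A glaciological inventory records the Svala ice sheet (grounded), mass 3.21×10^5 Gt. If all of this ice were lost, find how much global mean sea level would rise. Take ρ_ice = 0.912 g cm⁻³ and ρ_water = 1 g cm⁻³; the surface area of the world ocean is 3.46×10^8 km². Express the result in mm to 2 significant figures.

≈ 930 mm

Svala: 3.21×10^5 Gt = 3.210×10^17 kg; dividing by ρ_w = 1 g cm⁻³ = 1000 kg m⁻³ gives 3.210×10^14 m³ of water.
Spread over 3.46×10^14 m² of ocean, Δh = 3.210×10^14 / 3.46×10^14 = 0.928 m = 930 mm.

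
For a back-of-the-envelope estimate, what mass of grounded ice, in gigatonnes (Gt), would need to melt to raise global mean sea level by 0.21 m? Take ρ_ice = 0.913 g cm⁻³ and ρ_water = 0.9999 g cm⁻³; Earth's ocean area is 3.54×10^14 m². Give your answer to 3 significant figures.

Required water volume = Δh × A = 0.21 m × 3.54×10^14 m² = 7.434×10^13 m³.
ρ_w = 0.9999 g cm⁻³ = 999.9 kg m⁻³, so the mass of water = 7.434×10^13 m³ × 999.9 kg m⁻³ = 7.433×10^16 kg = 7.43×10^4 Gt (and the same mass of ice, by conservation).

≈ 7.43×10^4 Gt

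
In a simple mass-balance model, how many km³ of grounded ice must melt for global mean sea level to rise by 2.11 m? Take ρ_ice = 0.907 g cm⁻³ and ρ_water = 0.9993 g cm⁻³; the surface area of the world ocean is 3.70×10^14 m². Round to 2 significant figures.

Required water volume = Δh × A = 2.11 m × 3.70×10^14 m² = 7.807×10^14 m³ = 7.807×10^5 km³.
Ice volume = water volume × ρ_w/ρ_ice = 7.807×10^5 × 999.3/907 = 8.6×10^5 km³.

≈ 8.6×10^5 km³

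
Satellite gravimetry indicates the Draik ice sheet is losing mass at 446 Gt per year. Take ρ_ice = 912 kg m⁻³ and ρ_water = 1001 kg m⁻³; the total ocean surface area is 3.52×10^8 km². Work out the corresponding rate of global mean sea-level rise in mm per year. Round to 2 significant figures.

ρ_w = 1001 kg m⁻³. Annual water volume added = 446 Gt / ρ_w = 4.460×10^14 kg / 1001 kg m⁻³ = 4.456×10^11 m³.
Δh per year = 4.456×10^11 / 3.52×10^14 = 1.27×10^-3 m = 1.3 mm.

≈ 1.3 mm/yr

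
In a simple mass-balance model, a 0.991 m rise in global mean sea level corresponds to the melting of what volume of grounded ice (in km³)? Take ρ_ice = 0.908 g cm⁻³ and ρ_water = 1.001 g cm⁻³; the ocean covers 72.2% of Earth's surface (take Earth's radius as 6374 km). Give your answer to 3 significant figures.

Required water volume = Δh × A = 0.991 m × 3.69×10^14 m² = 3.653×10^14 m³ = 3.653×10^5 km³.
Ice volume = water volume × ρ_w/ρ_ice = 3.653×10^5 × 1001/908 = 4.03×10^5 km³.

≈ 4.03×10^5 km³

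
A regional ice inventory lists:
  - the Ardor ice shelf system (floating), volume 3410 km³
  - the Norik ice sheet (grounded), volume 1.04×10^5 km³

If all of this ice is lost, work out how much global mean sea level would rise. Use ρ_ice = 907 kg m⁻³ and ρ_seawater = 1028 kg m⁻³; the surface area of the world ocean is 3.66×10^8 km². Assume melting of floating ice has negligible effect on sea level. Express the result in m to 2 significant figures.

≈ 0.25 m

The Ardor ice shelf system is floating and already displaces its own weight of water, so its melt adds essentially nothing to sea level.
Norik: 1.04×10^5 km³ × (907/1028) = 9.176×10^4 km³ of water.
Total added water ≈ 9.176×10^13 m³ over 3.66×10^14 m² → Δh = 0.251 m.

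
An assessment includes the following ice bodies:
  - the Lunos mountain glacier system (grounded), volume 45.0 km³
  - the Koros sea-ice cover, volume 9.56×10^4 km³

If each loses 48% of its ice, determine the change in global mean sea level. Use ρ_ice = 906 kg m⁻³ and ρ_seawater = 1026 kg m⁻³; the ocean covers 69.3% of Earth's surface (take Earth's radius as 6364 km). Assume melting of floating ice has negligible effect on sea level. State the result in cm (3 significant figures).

Lunos: 0.48 × 45.0 km³ × (906/1026) = 19.07 km³ of water.
The Koros sea-ice cover is floating and already displaces its own weight of water, so its melt adds essentially nothing to sea level.
Total added water ≈ 1.907×10^10 m³ over 3.53×10^14 m² → Δh = 5.41×10^-5 m = 5.41×10^-3 cm.

≈ 5.41×10^-3 cm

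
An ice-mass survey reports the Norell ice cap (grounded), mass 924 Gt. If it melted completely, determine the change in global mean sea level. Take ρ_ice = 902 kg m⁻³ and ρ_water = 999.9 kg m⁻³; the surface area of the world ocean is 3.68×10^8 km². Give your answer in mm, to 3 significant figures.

Norell: 924 Gt = 9.240×10^14 kg; dividing by ρ_w = 999.9 kg m⁻³ gives 9.241×10^11 m³ of water.
Spread over 3.68×10^14 m² of ocean, Δh = 9.241×10^11 / 3.68×10^14 = 2.51×10^-3 m = 2.51 mm.

≈ 2.51 mm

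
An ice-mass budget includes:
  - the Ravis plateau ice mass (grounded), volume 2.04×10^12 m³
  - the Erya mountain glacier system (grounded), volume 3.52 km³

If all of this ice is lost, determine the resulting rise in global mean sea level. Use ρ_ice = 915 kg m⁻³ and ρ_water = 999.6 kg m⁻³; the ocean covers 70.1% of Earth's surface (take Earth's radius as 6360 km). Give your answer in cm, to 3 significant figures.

Ravis: 2.04×10^12 m³ × (915/999.6) = 1.867×10^12 m³ of water.
Erya: 3.52 km³ × (915/999.6) = 3.222 km³ of water.
Total added water ≈ 1.871×10^12 m³ over 3.56×10^14 m² → Δh = 5.25×10^-3 m = 0.525 cm.

≈ 0.525 cm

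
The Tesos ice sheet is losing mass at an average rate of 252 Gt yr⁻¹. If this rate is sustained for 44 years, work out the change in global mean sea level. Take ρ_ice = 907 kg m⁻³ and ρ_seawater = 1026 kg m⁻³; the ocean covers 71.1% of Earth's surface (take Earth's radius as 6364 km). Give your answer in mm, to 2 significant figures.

≈ 30 mm

Total mass lost = 252 Gt/yr × 44 yr = 1.109×10^4 Gt = 1.109×10^16 kg.
ρ_w = 1026 kg m⁻³, so water volume = 1.109×10^16 / 1026 = 1.081×10^13 m³.
Δh = 1.081×10^13 / 3.62×10^14 = 0.0299 m = 30 mm.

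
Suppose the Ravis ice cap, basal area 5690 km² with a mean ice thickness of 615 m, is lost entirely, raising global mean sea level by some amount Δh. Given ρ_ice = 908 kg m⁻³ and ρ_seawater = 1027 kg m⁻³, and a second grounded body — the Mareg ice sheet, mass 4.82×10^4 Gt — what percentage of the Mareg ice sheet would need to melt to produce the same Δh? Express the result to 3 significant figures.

≈ 6.59 %

Equal sea-level rise means equal mass of meltwater, i.e. equal mass of ice lost.
Ice mass of Ravis: 3.177×10^15 kg; ice mass of Mareg: 4.820×10^16 kg.
Fraction required = 3.177×10^15 / 4.820×10^16 = 0.0659 → 6.59 %.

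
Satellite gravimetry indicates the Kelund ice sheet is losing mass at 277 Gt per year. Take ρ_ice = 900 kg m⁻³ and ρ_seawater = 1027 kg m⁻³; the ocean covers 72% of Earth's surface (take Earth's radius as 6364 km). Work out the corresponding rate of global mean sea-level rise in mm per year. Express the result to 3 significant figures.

≈ 0.736 mm/yr

ρ_w = 1027 kg m⁻³. Annual water volume added = 277 Gt / ρ_w = 2.770×10^14 kg / 1027 kg m⁻³ = 2.697×10^11 m³.
Δh per year = 2.697×10^11 / 3.66×10^14 = 7.36×10^-4 m = 0.736 mm.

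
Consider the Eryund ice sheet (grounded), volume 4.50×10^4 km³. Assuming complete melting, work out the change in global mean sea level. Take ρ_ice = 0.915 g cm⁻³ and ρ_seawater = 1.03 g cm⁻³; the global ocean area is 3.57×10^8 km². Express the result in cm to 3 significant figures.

Eryund: 4.50×10^4 km³ × (915/1030) = 3.998×10^4 km³ of water.
Spread over 3.57×10^14 m² of ocean, Δh = 3.998×10^13 / 3.57×10^14 = 0.112 m = 11.2 cm.

≈ 11.2 cm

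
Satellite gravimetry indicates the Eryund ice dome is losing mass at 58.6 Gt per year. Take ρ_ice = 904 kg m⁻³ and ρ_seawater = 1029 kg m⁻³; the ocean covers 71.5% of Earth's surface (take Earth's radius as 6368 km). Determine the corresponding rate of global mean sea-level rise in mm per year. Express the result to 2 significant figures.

≈ 0.16 mm/yr

ρ_w = 1029 kg m⁻³. Annual water volume added = 58.6 Gt / ρ_w = 5.860×10^13 kg / 1029 kg m⁻³ = 5.695×10^10 m³.
Δh per year = 5.695×10^10 / 3.64×10^14 = 1.56×10^-4 m = 0.16 mm.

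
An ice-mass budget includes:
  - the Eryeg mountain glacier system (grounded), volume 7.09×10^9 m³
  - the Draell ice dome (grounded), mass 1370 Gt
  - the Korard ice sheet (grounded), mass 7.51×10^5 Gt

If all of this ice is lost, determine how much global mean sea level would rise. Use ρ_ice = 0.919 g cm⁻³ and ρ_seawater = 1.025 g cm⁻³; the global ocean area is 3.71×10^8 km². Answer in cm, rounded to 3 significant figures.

Eryeg: 7.09×10^9 m³ × (919/1025) = 6.357×10^9 m³ of water.
Draell: 1370 Gt = 1.370×10^15 kg; dividing by ρ_w = 1.025 g cm⁻³ = 1025 kg m⁻³ gives 1.337×10^12 m³ of water.
Korard: 7.51×10^5 Gt = 7.510×10^17 kg; dividing by ρ_w = 1025 kg m⁻³ gives 7.327×10^14 m³ of water.
Total added water ≈ 7.340×10^14 m³ over 3.71×10^14 m² → Δh = 1.98 m = 198 cm.

≈ 198 cm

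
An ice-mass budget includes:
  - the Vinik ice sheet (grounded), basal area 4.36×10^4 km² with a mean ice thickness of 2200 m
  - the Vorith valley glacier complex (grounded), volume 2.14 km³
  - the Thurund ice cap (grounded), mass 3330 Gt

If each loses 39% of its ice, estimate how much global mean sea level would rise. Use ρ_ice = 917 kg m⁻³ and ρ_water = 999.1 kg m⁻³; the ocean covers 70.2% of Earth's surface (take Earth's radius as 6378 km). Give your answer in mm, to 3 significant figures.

Vinik: ice volume = 4.36×10^4 km² × 2200 m = 9.592×10^4 km³; 0.39 × 9.592×10^4 × (917/999.1) = 3.433×10^4 km³ of water.
Vorith: 0.39 × 2.14 km³ × (917/999.1) = 0.7660 km³ of water.
Thurund: 0.39 × 3330 Gt = 1.299×10^15 kg; dividing by ρ_w = 999.1 kg m⁻³ gives 1.300×10^12 m³ of water.
Total added water ≈ 3.564×10^13 m³ over 3.59×10^14 m² → Δh = 0.0993 m = 99.3 mm.

≈ 99.3 mm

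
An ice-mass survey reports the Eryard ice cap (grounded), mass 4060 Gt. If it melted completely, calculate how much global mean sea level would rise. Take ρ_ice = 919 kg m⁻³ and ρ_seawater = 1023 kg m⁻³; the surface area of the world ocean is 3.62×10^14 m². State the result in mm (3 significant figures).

Eryard: 4060 Gt = 4.060×10^15 kg; dividing by ρ_w = 1023 kg m⁻³ gives 3.969×10^12 m³ of water.
Spread over 3.62×10^14 m² of ocean, Δh = 3.969×10^12 / 3.62×10^14 = 0.0110 m = 11.0 mm.

≈ 11.0 mm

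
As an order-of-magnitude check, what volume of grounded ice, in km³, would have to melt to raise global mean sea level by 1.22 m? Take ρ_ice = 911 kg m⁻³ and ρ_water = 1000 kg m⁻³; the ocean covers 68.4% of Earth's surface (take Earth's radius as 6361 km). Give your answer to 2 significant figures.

Required water volume = Δh × A = 1.22 m × 3.48×10^14 m² = 4.243×10^14 m³ = 4.243×10^5 km³.
Ice volume = water volume × ρ_w/ρ_ice = 4.243×10^5 × 1000/911 = 4.7×10^5 km³.

≈ 4.7×10^5 km³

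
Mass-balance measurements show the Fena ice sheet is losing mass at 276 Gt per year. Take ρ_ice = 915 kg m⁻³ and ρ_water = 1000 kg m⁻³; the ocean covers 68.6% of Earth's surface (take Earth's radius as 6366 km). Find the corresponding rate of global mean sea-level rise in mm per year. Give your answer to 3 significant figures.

ρ_w = 1000 kg m⁻³. Annual water volume added = 276 Gt / ρ_w = 2.760×10^14 kg / 1000 kg m⁻³ = 2.760×10^11 m³.
Δh per year = 2.760×10^11 / 3.49×10^14 = 7.90×10^-4 m = 0.790 mm.

≈ 0.790 mm/yr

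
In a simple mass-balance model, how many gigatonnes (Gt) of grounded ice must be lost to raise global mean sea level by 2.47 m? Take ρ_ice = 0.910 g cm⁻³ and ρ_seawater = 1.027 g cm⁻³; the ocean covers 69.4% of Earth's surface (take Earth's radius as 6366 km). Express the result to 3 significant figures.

Required water volume = Δh × A = 2.47 m × 3.53×10^14 m² = 8.730×10^14 m³.
ρ_w = 1.027 g cm⁻³ = 1027 kg m⁻³, so the mass of water = 8.730×10^14 m³ × 1027 kg m⁻³ = 8.965×10^17 kg = 8.97×10^5 Gt (and the same mass of ice, by conservation).

≈ 8.97×10^5 Gt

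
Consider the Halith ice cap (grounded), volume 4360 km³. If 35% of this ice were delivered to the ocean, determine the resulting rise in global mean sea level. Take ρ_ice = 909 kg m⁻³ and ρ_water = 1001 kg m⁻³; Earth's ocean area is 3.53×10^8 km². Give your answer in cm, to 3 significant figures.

Halith: 0.35 × 4360 km³ × (909/1001) = 1386 km³ of water.
Spread over 3.53×10^14 m² of ocean, Δh = 1.386×10^12 / 3.53×10^14 = 3.93×10^-3 m = 0.393 cm.

≈ 0.393 cm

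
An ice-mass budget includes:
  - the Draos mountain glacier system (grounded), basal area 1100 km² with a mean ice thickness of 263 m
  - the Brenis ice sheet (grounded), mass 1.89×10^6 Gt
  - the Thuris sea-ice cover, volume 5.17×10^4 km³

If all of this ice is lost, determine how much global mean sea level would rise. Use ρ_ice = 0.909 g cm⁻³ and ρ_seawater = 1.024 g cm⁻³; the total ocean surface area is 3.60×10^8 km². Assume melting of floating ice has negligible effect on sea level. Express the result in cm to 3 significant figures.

≈ 513 cm

Draos: ice volume = 1100 km² × 263 m = 289.3 km³; 289.3 × (909/1024) = 256.8 km³ of water.
Brenis: 1.89×10^6 Gt = 1.890×10^18 kg; dividing by ρ_w = 1.024 g cm⁻³ = 1024 kg m⁻³ gives 1.846×10^15 m³ of water.
The Thuris sea-ice cover is floating and already displaces its own weight of water, so its melt adds essentially nothing to sea level.
Total added water ≈ 1.846×10^15 m³ over 3.60×10^14 m² → Δh = 5.13 m = 513 cm.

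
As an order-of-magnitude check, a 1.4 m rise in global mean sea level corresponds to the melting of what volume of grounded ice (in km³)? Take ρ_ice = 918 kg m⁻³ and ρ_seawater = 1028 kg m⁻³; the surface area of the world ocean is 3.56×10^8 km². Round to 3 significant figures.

Required water volume = Δh × A = 1.4 m × 3.56×10^14 m² = 4.984×10^14 m³ = 4.984×10^5 km³.
Ice volume = water volume × ρ_w/ρ_ice = 4.984×10^5 × 1028/918 = 5.58×10^5 km³.

≈ 5.58×10^5 km³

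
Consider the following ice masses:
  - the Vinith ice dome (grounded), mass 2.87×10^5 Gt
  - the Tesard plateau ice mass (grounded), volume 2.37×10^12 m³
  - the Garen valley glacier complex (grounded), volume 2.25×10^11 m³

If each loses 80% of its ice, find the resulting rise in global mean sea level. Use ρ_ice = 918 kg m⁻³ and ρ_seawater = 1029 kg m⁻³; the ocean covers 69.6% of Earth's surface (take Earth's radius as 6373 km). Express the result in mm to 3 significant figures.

≈ 633 mm

Vinith: 0.8 × 2.87×10^5 Gt = 2.296×10^17 kg; dividing by ρ_w = 1029 kg m⁻³ gives 2.231×10^14 m³ of water.
Tesard: 0.8 × 2.37×10^12 m³ × (918/1029) = 1.691×10^12 m³ of water.
Garen: 0.8 × 2.25×10^11 m³ × (918/1029) = 1.606×10^11 m³ of water.
Total added water ≈ 2.250×10^14 m³ over 3.55×10^14 m² → Δh = 0.633 m = 633 mm.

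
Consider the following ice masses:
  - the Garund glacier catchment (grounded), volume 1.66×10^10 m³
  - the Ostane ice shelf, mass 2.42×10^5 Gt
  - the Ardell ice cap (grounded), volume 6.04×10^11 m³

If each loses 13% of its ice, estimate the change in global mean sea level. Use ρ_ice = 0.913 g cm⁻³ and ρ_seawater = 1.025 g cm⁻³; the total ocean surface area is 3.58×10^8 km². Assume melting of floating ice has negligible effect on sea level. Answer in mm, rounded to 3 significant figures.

≈ 0.201 mm

Garund: 0.13 × 1.66×10^10 m³ × (913/1025) = 1.922×10^9 m³ of water.
The Ostane ice shelf is floating and already displaces its own weight of water, so its melt adds essentially nothing to sea level.
Ardell: 0.13 × 6.04×10^11 m³ × (913/1025) = 6.994×10^10 m³ of water.
Total added water ≈ 7.186×10^10 m³ over 3.58×10^14 m² → Δh = 2.01×10^-4 m = 0.201 mm.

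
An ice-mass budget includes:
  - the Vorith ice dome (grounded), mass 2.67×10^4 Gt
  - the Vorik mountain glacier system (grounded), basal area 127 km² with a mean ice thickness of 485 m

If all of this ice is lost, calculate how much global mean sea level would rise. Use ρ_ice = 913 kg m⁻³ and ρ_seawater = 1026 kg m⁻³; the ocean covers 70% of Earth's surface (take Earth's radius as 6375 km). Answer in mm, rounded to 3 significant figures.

Vorith: 2.67×10^4 Gt = 2.670×10^16 kg; dividing by ρ_w = 1026 kg m⁻³ gives 2.602×10^13 m³ of water.
Vorik: ice volume = 127 km² × 485 m = 61.59 km³; 61.59 × (913/1026) = 54.81 km³ of water.
Total added water ≈ 2.608×10^13 m³ over 3.57×10^14 m² → Δh = 0.0729 m = 72.9 mm.

≈ 72.9 mm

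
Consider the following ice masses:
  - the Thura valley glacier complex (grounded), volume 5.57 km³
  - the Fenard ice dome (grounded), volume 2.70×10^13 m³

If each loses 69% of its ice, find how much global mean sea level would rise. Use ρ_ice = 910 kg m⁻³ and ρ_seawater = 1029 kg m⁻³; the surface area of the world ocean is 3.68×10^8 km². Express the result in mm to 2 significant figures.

≈ 45 mm

Thura: 0.69 × 5.57 km³ × (910/1029) = 3.399 km³ of water.
Fenard: 0.69 × 2.70×10^13 m³ × (910/1029) = 1.648×10^13 m³ of water.
Total added water ≈ 1.648×10^13 m³ over 3.68×10^14 m² → Δh = 0.0448 m = 45 mm.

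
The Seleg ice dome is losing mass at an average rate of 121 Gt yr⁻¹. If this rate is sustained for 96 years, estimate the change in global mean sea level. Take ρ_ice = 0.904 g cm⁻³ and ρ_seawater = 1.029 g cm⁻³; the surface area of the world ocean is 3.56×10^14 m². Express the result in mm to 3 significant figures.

Total mass lost = 121 Gt/yr × 96 yr = 1.162×10^4 Gt = 1.162×10^16 kg.
ρ_w = 1.029 g cm⁻³ = 1029 kg m⁻³, so water volume = 1.162×10^16 / 1029 = 1.129×10^13 m³.
Δh = 1.129×10^13 / 3.56×10^14 = 0.0317 m = 31.7 mm.

≈ 31.7 mm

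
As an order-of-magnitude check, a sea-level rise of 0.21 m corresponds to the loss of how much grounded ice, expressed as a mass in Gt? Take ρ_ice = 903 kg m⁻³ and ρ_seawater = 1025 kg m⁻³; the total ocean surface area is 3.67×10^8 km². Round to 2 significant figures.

≈ 7.9×10^4 Gt

Required water volume = Δh × A = 0.21 m × 3.67×10^14 m² = 7.707×10^13 m³.
ρ_w = 1025 kg m⁻³, so the mass of water = 7.707×10^13 m³ × 1025 kg m⁻³ = 7.900×10^16 kg = 7.9×10^4 Gt (and the same mass of ice, by conservation).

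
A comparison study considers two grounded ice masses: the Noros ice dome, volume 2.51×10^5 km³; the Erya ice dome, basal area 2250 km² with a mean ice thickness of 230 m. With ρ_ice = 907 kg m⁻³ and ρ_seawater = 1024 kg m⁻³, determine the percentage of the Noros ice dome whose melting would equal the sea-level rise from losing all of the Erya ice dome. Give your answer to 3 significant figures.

Equal sea-level rise means equal mass of meltwater, i.e. equal mass of ice lost.
Ice mass of Erya: 4.694×10^14 kg; ice mass of Noros: 2.277×10^17 kg.
Fraction required = 4.694×10^14 / 2.277×10^17 = 2.06×10^-3 → 0.206 %.

≈ 0.206 %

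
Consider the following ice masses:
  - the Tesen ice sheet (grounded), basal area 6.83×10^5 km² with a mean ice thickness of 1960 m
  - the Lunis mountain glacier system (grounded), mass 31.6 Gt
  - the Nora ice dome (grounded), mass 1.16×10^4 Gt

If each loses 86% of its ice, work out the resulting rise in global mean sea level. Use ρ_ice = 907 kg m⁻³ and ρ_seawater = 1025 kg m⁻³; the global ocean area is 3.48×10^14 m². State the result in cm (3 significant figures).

Tesen: ice volume = 6.83×10^5 km² × 1960 m = 1.339×10^6 km³; 0.86 × 1.339×10^6 × (907/1025) = 1.019×10^6 km³ of water.
Lunis: 0.86 × 31.6 Gt = 2.718×10^13 kg; dividing by ρ_w = 1025 kg m⁻³ gives 2.651×10^10 m³ of water.
Nora: 0.86 × 1.16×10^4 Gt = 9.976×10^15 kg; dividing by ρ_w = 1025 kg m⁻³ gives 9.733×10^12 m³ of water.
Total added water ≈ 1.028×10^15 m³ over 3.48×10^14 m² → Δh = 2.96 m = 296 cm.

≈ 296 cm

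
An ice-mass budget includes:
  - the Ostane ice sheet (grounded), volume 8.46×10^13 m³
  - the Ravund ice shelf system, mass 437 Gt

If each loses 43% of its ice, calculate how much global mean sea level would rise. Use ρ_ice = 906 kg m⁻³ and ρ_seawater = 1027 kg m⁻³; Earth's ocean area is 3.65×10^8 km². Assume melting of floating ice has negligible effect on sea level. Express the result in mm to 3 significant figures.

≈ 87.9 mm

Ostane: 0.43 × 8.46×10^13 m³ × (906/1027) = 3.209×10^13 m³ of water.
The Ravund ice shelf system is floating and already displaces its own weight of water, so its melt adds essentially nothing to sea level.
Total added water ≈ 3.209×10^13 m³ over 3.65×10^14 m² → Δh = 0.0879 m = 87.9 mm.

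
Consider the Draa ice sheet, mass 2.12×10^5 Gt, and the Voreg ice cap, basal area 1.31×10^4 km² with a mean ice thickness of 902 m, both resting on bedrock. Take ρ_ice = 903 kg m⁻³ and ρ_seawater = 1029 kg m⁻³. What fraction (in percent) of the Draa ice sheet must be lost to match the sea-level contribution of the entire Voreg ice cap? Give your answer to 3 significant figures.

≈ 5.03 %

Equal sea-level rise means equal mass of meltwater, i.e. equal mass of ice lost.
Ice mass of Voreg: 1.067×10^16 kg; ice mass of Draa: 2.120×10^17 kg.
Fraction required = 1.067×10^16 / 2.120×10^17 = 0.0503 → 5.03 %.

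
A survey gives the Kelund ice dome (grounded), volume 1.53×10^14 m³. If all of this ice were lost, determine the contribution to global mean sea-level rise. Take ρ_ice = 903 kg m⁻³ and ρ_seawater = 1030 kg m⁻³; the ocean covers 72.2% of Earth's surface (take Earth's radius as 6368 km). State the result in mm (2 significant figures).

≈ 360 mm

Kelund: 1.53×10^14 m³ × (903/1030) = 1.341×10^14 m³ of water.
Spread over 3.68×10^14 m² of ocean, Δh = 1.341×10^14 / 3.68×10^14 = 0.365 m = 360 mm.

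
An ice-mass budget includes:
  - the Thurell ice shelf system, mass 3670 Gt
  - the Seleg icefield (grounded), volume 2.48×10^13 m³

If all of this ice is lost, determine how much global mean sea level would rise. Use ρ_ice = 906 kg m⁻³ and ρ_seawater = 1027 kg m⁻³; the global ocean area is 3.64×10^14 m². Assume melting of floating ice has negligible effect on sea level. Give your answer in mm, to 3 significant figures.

The Thurell ice shelf system is floating and already displaces its own weight of water, so its melt adds essentially nothing to sea level.
Seleg: 2.48×10^13 m³ × (906/1027) = 2.188×10^13 m³ of water.
Total added water ≈ 2.188×10^13 m³ over 3.64×10^14 m² → Δh = 0.0601 m = 60.1 mm.

≈ 60.1 mm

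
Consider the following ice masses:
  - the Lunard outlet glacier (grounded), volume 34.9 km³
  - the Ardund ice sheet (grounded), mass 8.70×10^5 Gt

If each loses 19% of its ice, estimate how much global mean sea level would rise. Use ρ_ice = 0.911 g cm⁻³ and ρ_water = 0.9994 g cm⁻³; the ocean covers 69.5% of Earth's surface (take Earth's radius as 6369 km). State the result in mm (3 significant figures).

Lunard: 0.19 × 34.9 km³ × (911/999.4) = 6.044 km³ of water.
Ardund: 0.19 × 8.70×10^5 Gt = 1.653×10^17 kg; dividing by ρ_w = 0.9994 g cm⁻³ = 999.4 kg m⁻³ gives 1.654×10^14 m³ of water.
Total added water ≈ 1.654×10^14 m³ over 3.54×10^14 m² → Δh = 0.467 m = 467 mm.

≈ 467 mm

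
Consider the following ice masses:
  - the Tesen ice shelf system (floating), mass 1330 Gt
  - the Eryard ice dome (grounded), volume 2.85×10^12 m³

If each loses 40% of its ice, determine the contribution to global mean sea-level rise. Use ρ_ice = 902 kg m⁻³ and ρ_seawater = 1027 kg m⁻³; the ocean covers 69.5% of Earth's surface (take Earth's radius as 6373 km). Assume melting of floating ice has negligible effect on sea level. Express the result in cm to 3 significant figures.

The Tesen ice shelf system is floating and already displaces its own weight of water, so its melt adds essentially nothing to sea level.
Eryard: 0.4 × 2.85×10^12 m³ × (902/1027) = 1.001×10^12 m³ of water.
Total added water ≈ 1.001×10^12 m³ over 3.55×10^14 m² → Δh = 2.82×10^-3 m = 0.282 cm.

≈ 0.282 cm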